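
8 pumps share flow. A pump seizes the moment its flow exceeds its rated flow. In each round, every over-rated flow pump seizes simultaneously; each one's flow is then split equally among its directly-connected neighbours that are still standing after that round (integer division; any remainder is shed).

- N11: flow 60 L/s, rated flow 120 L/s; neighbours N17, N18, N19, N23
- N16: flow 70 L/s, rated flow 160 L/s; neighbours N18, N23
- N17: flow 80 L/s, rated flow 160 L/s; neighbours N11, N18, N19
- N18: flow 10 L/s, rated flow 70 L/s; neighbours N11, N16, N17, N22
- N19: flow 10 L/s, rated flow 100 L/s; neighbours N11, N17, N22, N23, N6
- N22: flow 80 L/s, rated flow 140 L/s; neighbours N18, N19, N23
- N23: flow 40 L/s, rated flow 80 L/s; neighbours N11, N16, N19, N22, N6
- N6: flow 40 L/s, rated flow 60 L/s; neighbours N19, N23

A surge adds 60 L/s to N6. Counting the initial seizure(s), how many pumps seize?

2

Round 1 — N6 at 100 > 60. N6 seizes.
  N6 sheds 100 L/s to N19, N23: 50 each.
    N19: 10+50 = 60 ≤ 100
    N23: 40+50 = 90 > 80
Round 2 — N23 seizes.
  N23 sheds 90 L/s to N11, N16, N19, N22: 22 each (2 lost).
    N11: 60+22 = 82 ≤ 120
    N16: 70+22 = 92 ≤ 160
    N19: 60+22 = 82 ≤ 100
    N22: 80+22 = 102 ≤ 140
No further seizures.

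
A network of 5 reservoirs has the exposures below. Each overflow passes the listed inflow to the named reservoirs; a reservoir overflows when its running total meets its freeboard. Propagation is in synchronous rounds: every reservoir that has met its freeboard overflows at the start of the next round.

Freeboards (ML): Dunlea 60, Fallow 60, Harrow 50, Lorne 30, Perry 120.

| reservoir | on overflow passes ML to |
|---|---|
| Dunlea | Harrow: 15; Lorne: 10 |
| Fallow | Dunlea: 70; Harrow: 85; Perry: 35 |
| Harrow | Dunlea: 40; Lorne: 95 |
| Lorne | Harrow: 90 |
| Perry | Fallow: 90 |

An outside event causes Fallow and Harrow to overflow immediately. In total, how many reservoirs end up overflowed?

4

Round 1 — Fallow, Harrow overflow (initial).
  Dunlea: +70+40 → 110 ≥ 60
  Lorne: +95 → 95 ≥ 30
  Perry: +35 → 35 < 120
Round 2 — Dunlea, Lorne overflow.
No further overflows.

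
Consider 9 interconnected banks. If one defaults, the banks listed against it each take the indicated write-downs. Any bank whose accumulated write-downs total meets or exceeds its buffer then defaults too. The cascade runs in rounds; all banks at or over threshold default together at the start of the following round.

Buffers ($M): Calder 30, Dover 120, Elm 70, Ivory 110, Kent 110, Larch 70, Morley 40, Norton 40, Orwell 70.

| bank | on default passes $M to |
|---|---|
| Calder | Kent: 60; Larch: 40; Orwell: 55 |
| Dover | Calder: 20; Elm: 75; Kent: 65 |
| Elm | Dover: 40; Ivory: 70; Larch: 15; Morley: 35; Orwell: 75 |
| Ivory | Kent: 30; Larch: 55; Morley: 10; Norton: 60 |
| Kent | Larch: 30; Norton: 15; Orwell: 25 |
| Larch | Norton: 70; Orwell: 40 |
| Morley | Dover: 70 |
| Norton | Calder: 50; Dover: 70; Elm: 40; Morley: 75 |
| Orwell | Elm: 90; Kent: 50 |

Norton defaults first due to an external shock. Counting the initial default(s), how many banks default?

Round 1 — Norton defaults (initial).
  Calder: +50 → 50 ≥ 30
  Dover: +70 → 70 < 120
  Elm: +40 → 40 < 70
  Morley: +75 → 75 ≥ 40
Round 2 — Calder, Morley default.
  Dover: +70 → 140 ≥ 120
  Kent: +60 → 60 < 110
  Larch: +40 → 40 < 70
  Orwell: +55 → 55 < 70
Round 3 — Dover defaults.
  Elm: +75 → 115 ≥ 70
  Kent: +65 → 125 ≥ 110
Round 4 — Elm, Kent default.
  Ivory: +70 → 70 < 110
  Larch: +15+30 → 85 ≥ 70
  Orwell: +75+25 → 155 ≥ 70
Round 5 — Larch, Orwell default.
No further defaults.

8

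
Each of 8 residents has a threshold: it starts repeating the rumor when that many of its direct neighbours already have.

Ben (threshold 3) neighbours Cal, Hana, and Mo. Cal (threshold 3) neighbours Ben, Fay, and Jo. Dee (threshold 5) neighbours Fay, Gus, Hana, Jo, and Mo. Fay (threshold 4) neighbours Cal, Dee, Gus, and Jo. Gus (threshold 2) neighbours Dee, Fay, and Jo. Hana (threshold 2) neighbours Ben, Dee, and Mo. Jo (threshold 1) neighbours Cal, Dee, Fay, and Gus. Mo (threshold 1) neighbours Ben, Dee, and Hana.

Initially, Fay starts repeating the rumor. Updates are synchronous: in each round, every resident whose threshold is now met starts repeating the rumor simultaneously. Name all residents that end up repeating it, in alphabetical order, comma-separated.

Round 1 — Fay starts repeating the rumor (initial).
Round 2 — checking thresholds:
  Cal: 1 of 3 neighbours < 3, holds.
  Dee: 1 of 5 neighbours < 5, holds.
  Gus: 1 of 3 neighbours < 2, holds.
  Jo: 1 of 4 neighbours ≥ 1, starts repeating the rumor.
Round 3 — checking thresholds:
  Cal: 2 of 3 neighbours < 3, holds.
  Dee: 2 of 5 neighbours < 5, holds.
  Gus: 2 of 3 neighbours ≥ 2, starts repeating the rumor.
Round 4 — no new spreads; cascade stops.

Fay, Gus, Jo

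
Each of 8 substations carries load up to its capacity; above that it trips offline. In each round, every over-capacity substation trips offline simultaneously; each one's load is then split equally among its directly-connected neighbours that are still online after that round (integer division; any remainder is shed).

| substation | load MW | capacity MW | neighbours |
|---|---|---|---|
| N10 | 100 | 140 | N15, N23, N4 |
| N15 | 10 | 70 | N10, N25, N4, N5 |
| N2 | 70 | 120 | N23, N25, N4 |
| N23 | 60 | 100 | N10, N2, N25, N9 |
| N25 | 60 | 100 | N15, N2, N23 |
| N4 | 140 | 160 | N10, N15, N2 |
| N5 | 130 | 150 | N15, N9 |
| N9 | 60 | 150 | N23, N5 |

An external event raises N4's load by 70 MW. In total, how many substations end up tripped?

Round 1 — N4 at 210 > 160. N4 trips offline.
  N4 sheds 210 MW to N10, N15, N2: 70 each.
    N10: 100+70 = 170 > 140
    N15: 10+70 = 80 > 70
    N2: 70+70 = 140 > 120
Round 2 — N10, N15, N2 trip offline.
  N10 sheds 170 MW to N23: 170 each.
    N23: 60+170 = 230 > 100
  N15 sheds 80 MW to N25, N5: 40 each.
    N25: 60+40 = 100 ≤ 100
    N5: 130+40 = 170 > 150
  N2 sheds 140 MW to N23, N25: 70 each.
    N23: 230+70 = 300 > 100
    N25: 100+70 = 170 > 100
Round 3 — N23, N25, N5 trip offline.
  N23 sheds 300 MW to N9: 300 each.
    N9: 60+300 = 360 > 150
  N25 sheds 170 MW: no online neighbours, lost.
  N5 sheds 170 MW to N9: 170 each.
    N9: 360+170 = 530 > 150
Round 4 — N9 trips offline.
  N9 sheds 530 MW: no online neighbours, lost.
No further trips.

8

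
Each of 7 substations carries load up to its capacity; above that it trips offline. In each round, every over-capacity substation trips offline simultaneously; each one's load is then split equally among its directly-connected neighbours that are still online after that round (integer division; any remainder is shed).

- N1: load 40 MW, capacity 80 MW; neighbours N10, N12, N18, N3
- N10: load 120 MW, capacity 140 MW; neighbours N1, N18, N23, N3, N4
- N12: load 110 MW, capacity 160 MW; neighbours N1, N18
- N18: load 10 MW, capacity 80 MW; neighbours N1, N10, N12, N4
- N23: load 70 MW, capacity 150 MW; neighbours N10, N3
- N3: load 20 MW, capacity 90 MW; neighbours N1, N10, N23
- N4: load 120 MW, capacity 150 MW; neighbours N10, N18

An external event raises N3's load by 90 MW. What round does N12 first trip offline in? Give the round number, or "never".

4

Round 1 — N3 at 110 > 90. N3 trips offline.
  N3 sheds 110 MW to N1, N10, N23: 36 each (2 lost).
    N1: 40+36 = 76 ≤ 80
    N10: 120+36 = 156 > 140
    N23: 70+36 = 106 ≤ 150
Round 2 — N10 trips offline.
  N10 sheds 156 MW to N1, N18, N23, N4: 39 each.
    N1: 76+39 = 115 > 80
    N18: 10+39 = 49 ≤ 80
    N23: 106+39 = 145 ≤ 150
    N4: 120+39 = 159 > 150
Round 3 — N1, N4 trip offline.
  N1 sheds 115 MW to N12, N18: 57 each (1 lost).
    N12: 110+57 = 167 > 160
    N18: 49+57 = 106 > 80
  N4 sheds 159 MW to N18: 159 each.
    N18: 106+159 = 265 > 80
Round 4 — N12, N18 trip offline.
  N12 sheds 167 MW: no online neighbours, lost.
  N18 sheds 265 MW: no online neighbours, lost.
No further trips.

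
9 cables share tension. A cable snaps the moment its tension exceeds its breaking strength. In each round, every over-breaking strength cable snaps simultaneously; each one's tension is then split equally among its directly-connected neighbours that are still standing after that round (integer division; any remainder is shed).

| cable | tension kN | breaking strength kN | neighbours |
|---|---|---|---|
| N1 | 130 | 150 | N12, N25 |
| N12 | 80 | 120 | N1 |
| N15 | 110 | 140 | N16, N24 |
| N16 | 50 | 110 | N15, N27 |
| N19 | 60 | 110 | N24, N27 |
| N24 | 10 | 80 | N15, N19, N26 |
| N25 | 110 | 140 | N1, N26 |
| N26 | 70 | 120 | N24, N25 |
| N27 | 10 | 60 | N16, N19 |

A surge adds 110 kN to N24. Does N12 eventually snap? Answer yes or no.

Round 1 — N24 at 120 > 80. N24 snaps.
  N24 sheds 120 kN to N15, N19, N26: 40 each.
    N15: 110+40 = 150 > 140
    N19: 60+40 = 100 ≤ 110
    N26: 70+40 = 110 ≤ 120
Round 2 — N15 snaps.
  N15 sheds 150 kN to N16: 150 each.
    N16: 50+150 = 200 > 110
Round 3 — N16 snaps.
  N16 sheds 200 kN to N27: 200 each.
    N27: 10+200 = 210 > 60
Round 4 — N27 snaps.
  N27 sheds 210 kN to N19: 210 each.
    N19: 100+210 = 310 > 110
Round 5 — N19 snaps.
  N19 sheds 310 kN: no online neighbours, lost.
No further breaks.

no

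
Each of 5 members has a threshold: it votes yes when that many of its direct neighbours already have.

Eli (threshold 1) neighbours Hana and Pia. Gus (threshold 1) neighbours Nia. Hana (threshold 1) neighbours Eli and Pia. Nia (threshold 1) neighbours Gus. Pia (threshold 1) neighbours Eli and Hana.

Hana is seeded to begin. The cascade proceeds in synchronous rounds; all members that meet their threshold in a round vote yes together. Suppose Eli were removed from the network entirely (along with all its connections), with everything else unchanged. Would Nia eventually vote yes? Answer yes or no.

no

With Eli removed:
Round 1 — Hana votes yes (initial).
Round 2 — checking thresholds:
  Pia: 1 of 1 neighbours ≥ 1, votes yes.
Round 3 — no new yes votes; cascade stops.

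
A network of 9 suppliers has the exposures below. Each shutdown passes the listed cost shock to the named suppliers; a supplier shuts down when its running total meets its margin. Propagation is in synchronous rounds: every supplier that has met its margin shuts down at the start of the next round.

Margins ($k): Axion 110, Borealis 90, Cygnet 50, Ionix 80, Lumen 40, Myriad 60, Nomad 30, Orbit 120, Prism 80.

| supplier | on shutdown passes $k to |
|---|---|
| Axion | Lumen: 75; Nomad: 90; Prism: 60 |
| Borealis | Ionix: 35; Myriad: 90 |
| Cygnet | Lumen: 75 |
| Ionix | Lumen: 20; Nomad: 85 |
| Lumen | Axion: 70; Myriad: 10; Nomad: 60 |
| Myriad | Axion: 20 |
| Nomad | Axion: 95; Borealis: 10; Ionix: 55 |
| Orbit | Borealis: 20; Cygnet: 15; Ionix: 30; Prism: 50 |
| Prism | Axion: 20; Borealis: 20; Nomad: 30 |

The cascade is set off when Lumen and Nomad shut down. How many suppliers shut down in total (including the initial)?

Round 1 — Lumen, Nomad shut down (initial).
  Axion: +70+95 → 165 ≥ 110
  Borealis: +10 → 10 < 90
  Ionix: +55 → 55 < 80
  Myriad: +10 → 10 < 60
Round 2 — Axion shuts down.
  Prism: +60 → 60 < 80
No further shutdowns.

3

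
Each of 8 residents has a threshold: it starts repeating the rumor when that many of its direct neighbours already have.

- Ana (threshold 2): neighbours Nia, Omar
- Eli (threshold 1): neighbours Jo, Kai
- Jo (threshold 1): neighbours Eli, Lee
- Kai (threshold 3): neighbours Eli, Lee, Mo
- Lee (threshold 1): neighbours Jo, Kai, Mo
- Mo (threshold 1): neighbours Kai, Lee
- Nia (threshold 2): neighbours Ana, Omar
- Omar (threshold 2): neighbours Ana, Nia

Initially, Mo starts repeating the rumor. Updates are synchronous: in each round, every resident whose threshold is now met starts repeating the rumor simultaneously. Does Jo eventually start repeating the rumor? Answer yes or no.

Round 1 — Mo starts repeating the rumor (initial).
Round 2 — checking thresholds:
  Kai: 1 of 3 neighbours < 3, not yet.
  Lee: 1 of 3 neighbours ≥ 1, starts repeating the rumor.
Round 3 — checking thresholds:
  Jo: 1 of 2 neighbours ≥ 1, starts repeating the rumor.
  Kai: 2 of 3 neighbours < 3, not yet.
Round 4 — checking thresholds:
  Eli: 1 of 2 neighbours ≥ 1, starts repeating the rumor.
  Kai: 2 of 3 neighbours < 3, not yet.
Round 5 — checking thresholds:
  Kai: 3 of 3 neighbours ≥ 3, starts repeating the rumor.
Round 6 — no new spreads; cascade stops.

yes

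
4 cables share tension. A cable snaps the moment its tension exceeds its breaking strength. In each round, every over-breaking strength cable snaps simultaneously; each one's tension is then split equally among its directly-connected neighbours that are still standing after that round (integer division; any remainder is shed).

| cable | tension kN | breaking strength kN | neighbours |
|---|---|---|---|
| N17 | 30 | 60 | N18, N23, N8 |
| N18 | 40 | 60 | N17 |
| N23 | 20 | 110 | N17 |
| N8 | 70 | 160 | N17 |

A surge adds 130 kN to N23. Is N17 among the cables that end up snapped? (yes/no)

yes

Round 1 — N23 at 150 > 110. N23 snaps.
  N23 sheds 150 kN to N17: 150 each.
    N17: 30+150 = 180 > 60
Round 2 — N17 snaps.
  N17 sheds 180 kN to N18, N8: 90 each.
    N18: 40+90 = 130 > 60
    N8: 70+90 = 160 ≤ 160
Round 3 — N18 snaps.
  N18 sheds 130 kN: no online neighbours, lost.
No further breaks.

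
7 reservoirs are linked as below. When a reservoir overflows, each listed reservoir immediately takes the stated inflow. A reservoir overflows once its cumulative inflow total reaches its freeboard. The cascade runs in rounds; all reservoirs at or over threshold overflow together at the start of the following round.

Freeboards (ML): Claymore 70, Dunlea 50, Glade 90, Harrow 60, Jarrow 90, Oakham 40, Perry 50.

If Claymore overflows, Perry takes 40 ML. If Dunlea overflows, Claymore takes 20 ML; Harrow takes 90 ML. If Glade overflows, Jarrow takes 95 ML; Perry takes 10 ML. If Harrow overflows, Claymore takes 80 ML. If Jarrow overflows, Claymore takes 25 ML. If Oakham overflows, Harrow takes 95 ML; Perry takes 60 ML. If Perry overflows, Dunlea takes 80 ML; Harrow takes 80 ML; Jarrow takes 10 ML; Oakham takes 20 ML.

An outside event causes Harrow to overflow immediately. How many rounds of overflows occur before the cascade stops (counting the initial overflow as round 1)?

2

Round 1 — Harrow overflows (initial).
  Claymore: +80 → 80 ≥ 70
Round 2 — Claymore overflows.
  Perry: +40 → 40 < 50
No further overflows.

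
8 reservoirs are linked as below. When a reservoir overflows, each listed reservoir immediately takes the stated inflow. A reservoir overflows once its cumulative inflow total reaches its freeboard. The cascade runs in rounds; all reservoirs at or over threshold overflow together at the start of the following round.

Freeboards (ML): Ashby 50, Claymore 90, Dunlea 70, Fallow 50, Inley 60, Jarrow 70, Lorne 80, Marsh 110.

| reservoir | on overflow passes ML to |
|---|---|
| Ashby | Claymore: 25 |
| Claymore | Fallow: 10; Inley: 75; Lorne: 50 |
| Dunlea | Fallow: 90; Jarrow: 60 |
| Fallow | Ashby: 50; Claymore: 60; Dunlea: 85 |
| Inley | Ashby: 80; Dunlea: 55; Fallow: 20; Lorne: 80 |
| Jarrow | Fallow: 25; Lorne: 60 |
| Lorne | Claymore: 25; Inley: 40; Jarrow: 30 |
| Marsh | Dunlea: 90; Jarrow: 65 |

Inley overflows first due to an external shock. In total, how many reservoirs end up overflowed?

3

Round 1 — Inley overflows (initial).
  Ashby: +80 → 80 ≥ 50
  Dunlea: +55 → 55 < 70
  Fallow: +20 → 20 < 50
  Lorne: +80 → 80 ≥ 80
Round 2 — Ashby, Lorne overflow.
  Claymore: +25+25 → 50 < 90
  Jarrow: +30 → 30 < 70
No further overflows.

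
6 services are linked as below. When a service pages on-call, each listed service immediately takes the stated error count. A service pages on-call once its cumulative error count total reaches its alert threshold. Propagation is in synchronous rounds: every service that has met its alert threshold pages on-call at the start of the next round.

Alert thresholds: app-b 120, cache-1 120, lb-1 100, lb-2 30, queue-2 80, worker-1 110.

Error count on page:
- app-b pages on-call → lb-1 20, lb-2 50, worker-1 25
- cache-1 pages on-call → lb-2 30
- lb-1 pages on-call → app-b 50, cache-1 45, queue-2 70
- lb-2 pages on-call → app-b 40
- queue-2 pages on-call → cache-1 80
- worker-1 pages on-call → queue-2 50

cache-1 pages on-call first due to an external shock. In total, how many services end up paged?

2

Round 1 — cache-1 pages on-call (initial).
  lb-2: +30 → 30 ≥ 30
Round 2 — lb-2 pages on-call.
  app-b: +40 → 40 < 120
No further pages.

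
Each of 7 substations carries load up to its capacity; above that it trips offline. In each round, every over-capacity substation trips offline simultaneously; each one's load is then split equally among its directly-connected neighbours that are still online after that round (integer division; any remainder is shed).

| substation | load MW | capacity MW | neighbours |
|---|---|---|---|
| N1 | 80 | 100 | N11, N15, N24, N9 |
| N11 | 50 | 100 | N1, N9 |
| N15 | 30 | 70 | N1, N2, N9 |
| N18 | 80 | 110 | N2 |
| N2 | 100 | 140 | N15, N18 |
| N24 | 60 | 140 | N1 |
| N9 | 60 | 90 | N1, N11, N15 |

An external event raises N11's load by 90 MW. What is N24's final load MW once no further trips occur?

135

Round 1 — N11 at 140 > 100. N11 trips offline.
  N11 sheds 140 MW to N1, N9: 70 each.
    N1: 80+70 = 150 > 100
    N9: 60+70 = 130 > 90
Round 2 — N1, N9 trip offline.
  N1 sheds 150 MW to N15, N24: 75 each.
    N15: 30+75 = 105 > 70
    N24: 60+75 = 135 ≤ 140
  N9 sheds 130 MW to N15: 130 each.
    N15: 105+130 = 235 > 70
Round 3 — N15 trips offline.
  N15 sheds 235 MW to N2: 235 each.
    N2: 100+235 = 335 > 140
Round 4 — N2 trips offline.
  N2 sheds 335 MW to N18: 335 each.
    N18: 80+335 = 415 > 110
Round 5 — N18 trips offline.
  N18 sheds 415 MW: no online neighbours, lost.
No further trips.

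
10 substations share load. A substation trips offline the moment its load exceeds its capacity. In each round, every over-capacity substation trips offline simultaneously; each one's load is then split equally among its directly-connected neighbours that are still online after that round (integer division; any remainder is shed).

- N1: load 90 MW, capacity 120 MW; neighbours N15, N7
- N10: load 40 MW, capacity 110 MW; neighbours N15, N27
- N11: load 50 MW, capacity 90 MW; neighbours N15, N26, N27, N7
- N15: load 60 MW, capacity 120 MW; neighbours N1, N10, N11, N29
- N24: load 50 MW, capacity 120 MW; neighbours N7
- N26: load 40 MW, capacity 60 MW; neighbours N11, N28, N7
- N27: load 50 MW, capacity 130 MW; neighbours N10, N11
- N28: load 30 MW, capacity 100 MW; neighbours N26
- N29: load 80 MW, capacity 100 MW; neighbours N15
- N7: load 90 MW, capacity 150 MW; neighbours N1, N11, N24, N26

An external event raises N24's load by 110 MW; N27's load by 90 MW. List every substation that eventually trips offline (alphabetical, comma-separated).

N1, N10, N11, N15, N24, N26, N27, N28, N29, N7

Round 1 — N24 at 160 > 120; N27 at 140 > 130. N24, N27 trip offline.
  N24 sheds 160 MW to N7: 160 each.
    N7: 90+160 = 250 > 150
  N27 sheds 140 MW to N10, N11: 70 each.
    N10: 40+70 = 110 ≤ 110
    N11: 50+70 = 120 > 90
Round 2 — N11, N7 trip offline.
  N11 sheds 120 MW to N15, N26: 60 each.
    N15: 60+60 = 120 ≤ 120
    N26: 40+60 = 100 > 60
  N7 sheds 250 MW to N1, N26: 125 each.
    N1: 90+125 = 215 > 120
    N26: 100+125 = 225 > 60
Round 3 — N1, N26 trip offline.
  N1 sheds 215 MW to N15: 215 each.
    N15: 120+215 = 335 > 120
  N26 sheds 225 MW to N28: 225 each.
    N28: 30+225 = 255 > 100
Round 4 — N15, N28 trip offline.
  N15 sheds 335 MW to N10, N29: 167 each (1 lost).
    N10: 110+167 = 277 > 110
    N29: 80+167 = 247 > 100
  N28 sheds 255 MW: no online neighbours, lost.
Round 5 — N10, N29 trip offline.
  N10 sheds 277 MW: no online neighbours, lost.
  N29 sheds 247 MW: no online neighbours, lost.
No further trips.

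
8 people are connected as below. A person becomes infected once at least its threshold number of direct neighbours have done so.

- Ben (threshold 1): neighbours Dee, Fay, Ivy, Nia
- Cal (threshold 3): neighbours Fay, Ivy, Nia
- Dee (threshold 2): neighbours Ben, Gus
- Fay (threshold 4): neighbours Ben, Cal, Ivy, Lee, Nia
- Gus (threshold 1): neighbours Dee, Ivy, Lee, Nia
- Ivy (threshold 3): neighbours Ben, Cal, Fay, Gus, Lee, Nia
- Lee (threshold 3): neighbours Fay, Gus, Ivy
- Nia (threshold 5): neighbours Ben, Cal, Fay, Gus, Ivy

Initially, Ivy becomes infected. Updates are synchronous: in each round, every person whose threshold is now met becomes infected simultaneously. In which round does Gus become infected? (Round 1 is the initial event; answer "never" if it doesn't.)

2

Round 1 — Ivy becomes infected (initial).
Round 2 — checking thresholds:
  Ben: 1 of 4 neighbours ≥ 1, becomes infected.
  Cal: 1 of 3 neighbours < 3, not yet.
  Fay: 1 of 5 neighbours < 4, not yet.
  Gus: 1 of 4 neighbours ≥ 1, becomes infected.
  Lee: 1 of 3 neighbours < 3, not yet.
  Nia: 1 of 5 neighbours < 5, not yet.
Round 3 — checking thresholds:
  Cal: 1 of 3 neighbours < 3, not yet.
  Dee: 2 of 2 neighbours ≥ 2, becomes infected.
  Fay: 2 of 5 neighbours < 4, not yet.
  Lee: 2 of 3 neighbours < 3, not yet.
  Nia: 3 of 5 neighbours < 5, not yet.
Round 4 — no new infections; cascade stops.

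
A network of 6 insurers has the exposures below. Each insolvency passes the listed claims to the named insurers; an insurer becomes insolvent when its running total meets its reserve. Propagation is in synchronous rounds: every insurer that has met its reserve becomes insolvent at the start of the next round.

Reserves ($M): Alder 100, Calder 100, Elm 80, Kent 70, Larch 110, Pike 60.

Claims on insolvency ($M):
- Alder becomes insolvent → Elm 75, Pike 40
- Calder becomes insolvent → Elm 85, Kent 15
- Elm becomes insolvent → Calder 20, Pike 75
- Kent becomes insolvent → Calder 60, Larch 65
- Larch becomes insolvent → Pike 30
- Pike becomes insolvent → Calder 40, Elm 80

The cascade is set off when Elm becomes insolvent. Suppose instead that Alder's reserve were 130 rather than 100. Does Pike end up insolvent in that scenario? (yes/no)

With Alder's reserve at 130:
Round 1 — Elm becomes insolvent (initial).
  Calder: +20 → 20 < 100
  Pike: +75 → 75 ≥ 60
Round 2 — Pike becomes insolvent.
  Calder: +40 → 60 < 100
No further insolvencies.

yes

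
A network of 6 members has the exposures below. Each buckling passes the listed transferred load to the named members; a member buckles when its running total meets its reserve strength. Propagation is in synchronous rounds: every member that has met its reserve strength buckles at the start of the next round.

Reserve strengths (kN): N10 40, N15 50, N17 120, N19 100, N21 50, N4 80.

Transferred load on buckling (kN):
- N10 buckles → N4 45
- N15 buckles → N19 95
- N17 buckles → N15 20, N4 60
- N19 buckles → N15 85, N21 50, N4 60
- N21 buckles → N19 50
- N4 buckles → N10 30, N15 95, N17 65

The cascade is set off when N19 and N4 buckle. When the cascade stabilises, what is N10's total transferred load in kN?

Round 1 — N19, N4 buckle (initial).
  N10: +30 → 30 < 40
  N15: +85+95 → 180 ≥ 50
  N17: +65 → 65 < 120
  N21: +50 → 50 ≥ 50
Round 2 — N15, N21 buckle.
No further bucklings.

30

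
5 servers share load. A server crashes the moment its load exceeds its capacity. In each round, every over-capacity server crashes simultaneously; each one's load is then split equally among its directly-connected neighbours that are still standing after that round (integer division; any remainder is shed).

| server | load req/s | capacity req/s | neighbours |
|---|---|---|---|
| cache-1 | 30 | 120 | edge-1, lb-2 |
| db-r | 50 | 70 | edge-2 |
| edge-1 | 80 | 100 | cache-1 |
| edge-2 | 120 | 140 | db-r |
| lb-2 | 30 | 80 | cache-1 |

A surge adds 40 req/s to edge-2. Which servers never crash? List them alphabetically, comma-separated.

Round 1 — edge-2 at 160 > 140. edge-2 crashes.
  edge-2 sheds 160 req/s to db-r: 160 each.
    db-r: 50+160 = 210 > 70
Round 2 — db-r crashes.
  db-r sheds 210 req/s: no online neighbours, lost.
No further crashes.

cache-1, edge-1, lb-2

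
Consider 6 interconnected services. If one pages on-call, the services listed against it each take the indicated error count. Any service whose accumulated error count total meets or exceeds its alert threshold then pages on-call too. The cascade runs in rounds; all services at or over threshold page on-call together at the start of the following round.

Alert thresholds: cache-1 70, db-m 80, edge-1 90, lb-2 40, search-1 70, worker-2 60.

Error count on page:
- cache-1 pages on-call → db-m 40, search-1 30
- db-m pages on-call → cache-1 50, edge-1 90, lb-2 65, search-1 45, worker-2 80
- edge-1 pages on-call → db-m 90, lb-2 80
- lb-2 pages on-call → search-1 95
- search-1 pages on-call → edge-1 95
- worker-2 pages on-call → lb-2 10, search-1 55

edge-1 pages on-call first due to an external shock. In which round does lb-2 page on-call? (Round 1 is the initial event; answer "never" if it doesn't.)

2

Round 1 — edge-1 pages on-call (initial).
  db-m: +90 → 90 ≥ 80
  lb-2: +80 → 80 ≥ 40
Round 2 — db-m, lb-2 page on-call.
  cache-1: +50 → 50 < 70
  search-1: +45+95 → 140 ≥ 70
  worker-2: +80 → 80 ≥ 60
Round 3 — search-1, worker-2 page on-call.
No further pages.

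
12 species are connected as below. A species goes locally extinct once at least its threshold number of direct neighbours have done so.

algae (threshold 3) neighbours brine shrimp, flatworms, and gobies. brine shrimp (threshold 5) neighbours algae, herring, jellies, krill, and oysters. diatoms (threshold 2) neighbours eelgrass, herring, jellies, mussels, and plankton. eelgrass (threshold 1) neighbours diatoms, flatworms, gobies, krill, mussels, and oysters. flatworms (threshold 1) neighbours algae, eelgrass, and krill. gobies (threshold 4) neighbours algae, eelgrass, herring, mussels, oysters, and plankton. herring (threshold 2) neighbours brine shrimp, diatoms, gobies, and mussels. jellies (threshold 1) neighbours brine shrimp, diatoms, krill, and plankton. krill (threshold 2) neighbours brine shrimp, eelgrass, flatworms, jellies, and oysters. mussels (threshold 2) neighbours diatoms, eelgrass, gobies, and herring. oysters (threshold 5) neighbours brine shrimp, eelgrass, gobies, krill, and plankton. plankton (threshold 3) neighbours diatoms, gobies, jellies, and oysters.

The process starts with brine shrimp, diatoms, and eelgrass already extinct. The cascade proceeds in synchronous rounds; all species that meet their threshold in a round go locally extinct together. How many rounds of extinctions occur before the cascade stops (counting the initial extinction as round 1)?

Round 1 — brine shrimp, diatoms, eelgrass go locally extinct (initial).
Round 2 — checking thresholds:
  algae: 1 of 3 neighbours < 3, not yet.
  flatworms: 1 of 3 neighbours ≥ 1, goes locally extinct.
  gobies: 1 of 6 neighbours < 4, not yet.
  herring: 2 of 4 neighbours ≥ 2, goes locally extinct.
  jellies: 2 of 4 neighbours ≥ 1, goes locally extinct.
  krill: 2 of 5 neighbours ≥ 2, goes locally extinct.
  mussels: 2 of 4 neighbours ≥ 2, goes locally extinct.
  oysters: 2 of 5 neighbours < 5, not yet.
  plankton: 1 of 4 neighbours < 3, not yet.
Round 3 — no new extinctions; cascade stops.

2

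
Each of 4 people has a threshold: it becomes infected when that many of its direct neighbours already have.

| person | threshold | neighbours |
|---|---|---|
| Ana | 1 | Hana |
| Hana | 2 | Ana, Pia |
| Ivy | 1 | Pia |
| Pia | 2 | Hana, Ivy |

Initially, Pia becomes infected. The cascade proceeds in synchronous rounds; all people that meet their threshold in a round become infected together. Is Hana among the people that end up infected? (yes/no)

Round 1 — Pia becomes infected (initial).
Round 2 — checking thresholds:
  Hana: 1 of 2 neighbours < 2, below threshold.
  Ivy: 1 of 1 neighbours ≥ 1, becomes infected.
Round 3 — no new infections; cascade stops.

no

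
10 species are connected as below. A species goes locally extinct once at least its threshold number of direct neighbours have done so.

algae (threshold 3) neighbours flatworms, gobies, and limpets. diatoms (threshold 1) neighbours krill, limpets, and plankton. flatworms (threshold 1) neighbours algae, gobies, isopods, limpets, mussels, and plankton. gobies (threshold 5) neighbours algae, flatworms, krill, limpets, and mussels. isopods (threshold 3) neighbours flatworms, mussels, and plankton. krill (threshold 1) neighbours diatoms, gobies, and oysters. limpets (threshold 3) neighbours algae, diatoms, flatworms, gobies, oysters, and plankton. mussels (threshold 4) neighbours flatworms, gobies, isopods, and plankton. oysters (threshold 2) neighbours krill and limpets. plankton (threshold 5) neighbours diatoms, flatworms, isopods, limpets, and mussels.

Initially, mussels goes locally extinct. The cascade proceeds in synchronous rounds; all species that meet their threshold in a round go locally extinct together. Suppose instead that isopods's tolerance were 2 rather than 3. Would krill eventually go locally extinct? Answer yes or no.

With isopods's tolerance at 2:
Round 1 — mussels goes locally extinct (initial).
Round 2 — checking thresholds:
  flatworms: 1 of 6 neighbours ≥ 1, goes locally extinct.
  gobies: 1 of 5 neighbours < 5, below threshold.
  isopods: 1 of 3 neighbours < 2, below threshold.
  plankton: 1 of 5 neighbours < 5, below threshold.
Round 3 — checking thresholds:
  algae: 1 of 3 neighbours < 3, below threshold.
  gobies: 2 of 5 neighbours < 5, below threshold.
  isopods: 2 of 3 neighbours ≥ 2, goes locally extinct.
  limpets: 1 of 6 neighbours < 3, below threshold.
  plankton: 2 of 5 neighbours < 5, below threshold.
Round 4 — no new extinctions; cascade stops.

no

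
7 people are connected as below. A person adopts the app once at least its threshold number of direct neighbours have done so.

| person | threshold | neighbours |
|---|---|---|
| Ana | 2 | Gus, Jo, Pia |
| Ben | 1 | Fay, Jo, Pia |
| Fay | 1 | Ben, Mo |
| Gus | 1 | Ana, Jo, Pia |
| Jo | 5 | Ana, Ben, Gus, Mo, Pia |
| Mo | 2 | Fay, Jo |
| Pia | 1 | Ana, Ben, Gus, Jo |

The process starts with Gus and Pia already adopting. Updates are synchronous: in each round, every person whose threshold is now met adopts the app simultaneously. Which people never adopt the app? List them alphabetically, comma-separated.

Round 1 — Gus, Pia adopt the app (initial).
Round 2 — checking thresholds:
  Ana: 2 of 3 neighbours ≥ 2, adopts the app.
  Ben: 1 of 3 neighbours ≥ 1, adopts the app.
  Jo: 2 of 5 neighbours < 5, not yet.
Round 3 — checking thresholds:
  Fay: 1 of 2 neighbours ≥ 1, adopts the app.
  Jo: 4 of 5 neighbours < 5, not yet.
Round 4 — no new adoptions; cascade stops.

Jo, Mo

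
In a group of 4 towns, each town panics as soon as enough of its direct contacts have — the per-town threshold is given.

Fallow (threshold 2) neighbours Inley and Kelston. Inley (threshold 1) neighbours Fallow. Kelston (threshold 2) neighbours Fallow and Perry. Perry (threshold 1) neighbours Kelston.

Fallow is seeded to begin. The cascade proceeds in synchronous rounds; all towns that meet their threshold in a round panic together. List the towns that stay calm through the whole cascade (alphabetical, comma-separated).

Round 1 — Fallow panics (initial).
Round 2 — checking thresholds:
  Inley: 1 of 1 neighbours ≥ 1, panics.
  Kelston: 1 of 2 neighbours < 2, holds.
Round 3 — no new panics; cascade stops.

Kelston, Perry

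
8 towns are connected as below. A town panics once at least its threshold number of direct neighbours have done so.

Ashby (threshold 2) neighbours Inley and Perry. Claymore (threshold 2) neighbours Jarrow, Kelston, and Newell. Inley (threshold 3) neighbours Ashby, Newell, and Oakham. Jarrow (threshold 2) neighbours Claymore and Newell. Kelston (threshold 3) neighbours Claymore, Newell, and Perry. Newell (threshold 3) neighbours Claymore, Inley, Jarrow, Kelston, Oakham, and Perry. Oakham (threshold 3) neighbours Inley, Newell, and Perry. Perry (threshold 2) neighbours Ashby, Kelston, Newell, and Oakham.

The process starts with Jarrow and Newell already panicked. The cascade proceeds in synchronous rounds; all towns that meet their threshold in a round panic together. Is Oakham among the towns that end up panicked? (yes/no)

Round 1 — Jarrow, Newell panic (initial).
Round 2 — checking thresholds:
  Claymore: 2 of 3 neighbours ≥ 2, panics.
  Inley: 1 of 3 neighbours < 3, holds.
  Kelston: 1 of 3 neighbours < 3, holds.
  Oakham: 1 of 3 neighbours < 3, holds.
  Perry: 1 of 4 neighbours < 2, holds.
Round 3 — no new panics; cascade stops.

no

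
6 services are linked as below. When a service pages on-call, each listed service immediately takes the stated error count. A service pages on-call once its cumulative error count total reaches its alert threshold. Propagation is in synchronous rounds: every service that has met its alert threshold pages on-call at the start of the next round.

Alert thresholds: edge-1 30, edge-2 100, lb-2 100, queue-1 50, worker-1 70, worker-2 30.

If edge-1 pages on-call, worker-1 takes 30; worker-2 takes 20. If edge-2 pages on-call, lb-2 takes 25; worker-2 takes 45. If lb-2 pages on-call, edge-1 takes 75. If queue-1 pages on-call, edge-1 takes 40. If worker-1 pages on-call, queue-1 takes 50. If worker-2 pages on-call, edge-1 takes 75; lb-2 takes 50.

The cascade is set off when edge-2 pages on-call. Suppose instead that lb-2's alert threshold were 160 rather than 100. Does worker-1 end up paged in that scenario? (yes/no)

no

With lb-2's alert threshold at 160:
Round 1 — edge-2 pages on-call (initial).
  lb-2: +25 → 25 < 160
  worker-2: +45 → 45 ≥ 30
Round 2 — worker-2 pages on-call.
  edge-1: +75 → 75 ≥ 30
  lb-2: +50 → 75 < 160
Round 3 — edge-1 pages on-call.
  worker-1: +30 → 30 < 70
No further pages.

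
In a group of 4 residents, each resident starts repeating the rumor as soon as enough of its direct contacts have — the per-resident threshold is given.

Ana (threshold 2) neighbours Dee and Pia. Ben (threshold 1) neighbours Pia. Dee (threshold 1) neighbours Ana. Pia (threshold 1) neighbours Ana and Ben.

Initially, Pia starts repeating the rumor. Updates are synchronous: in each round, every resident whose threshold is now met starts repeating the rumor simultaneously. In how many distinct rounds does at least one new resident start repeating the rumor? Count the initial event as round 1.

Round 1 — Pia starts repeating the rumor (initial).
Round 2 — checking thresholds:
  Ana: 1 of 2 neighbours < 2, holds.
  Ben: 1 of 1 neighbours ≥ 1, starts repeating the rumor.
Round 3 — no new spreads; cascade stops.

2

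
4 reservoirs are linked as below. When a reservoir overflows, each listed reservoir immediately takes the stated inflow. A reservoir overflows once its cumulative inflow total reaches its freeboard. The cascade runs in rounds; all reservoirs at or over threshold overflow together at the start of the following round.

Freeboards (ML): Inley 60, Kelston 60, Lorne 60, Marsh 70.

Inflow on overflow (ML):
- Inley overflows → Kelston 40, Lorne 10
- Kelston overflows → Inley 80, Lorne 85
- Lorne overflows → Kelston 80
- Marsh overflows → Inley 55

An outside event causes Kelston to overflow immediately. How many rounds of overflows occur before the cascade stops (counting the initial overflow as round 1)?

Round 1 — Kelston overflows (initial).
  Inley: +80 → 80 ≥ 60
  Lorne: +85 → 85 ≥ 60
Round 2 — Inley, Lorne overflow.
No further overflows.

2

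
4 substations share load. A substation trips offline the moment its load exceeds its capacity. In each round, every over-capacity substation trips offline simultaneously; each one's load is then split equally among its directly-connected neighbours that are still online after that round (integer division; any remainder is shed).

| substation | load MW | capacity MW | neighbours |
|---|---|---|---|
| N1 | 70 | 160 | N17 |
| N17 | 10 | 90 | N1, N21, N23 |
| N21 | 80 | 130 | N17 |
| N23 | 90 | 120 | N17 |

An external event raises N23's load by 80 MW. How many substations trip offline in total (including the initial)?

3

Round 1 — N23 at 170 > 120. N23 trips offline.
  N23 sheds 170 MW to N17: 170 each.
    N17: 10+170 = 180 > 90
Round 2 — N17 trips offline.
  N17 sheds 180 MW to N1, N21: 90 each.
    N1: 70+90 = 160 ≤ 160
    N21: 80+90 = 170 > 130
Round 3 — N21 trips offline.
  N21 sheds 170 MW: no online neighbours, lost.
No further trips.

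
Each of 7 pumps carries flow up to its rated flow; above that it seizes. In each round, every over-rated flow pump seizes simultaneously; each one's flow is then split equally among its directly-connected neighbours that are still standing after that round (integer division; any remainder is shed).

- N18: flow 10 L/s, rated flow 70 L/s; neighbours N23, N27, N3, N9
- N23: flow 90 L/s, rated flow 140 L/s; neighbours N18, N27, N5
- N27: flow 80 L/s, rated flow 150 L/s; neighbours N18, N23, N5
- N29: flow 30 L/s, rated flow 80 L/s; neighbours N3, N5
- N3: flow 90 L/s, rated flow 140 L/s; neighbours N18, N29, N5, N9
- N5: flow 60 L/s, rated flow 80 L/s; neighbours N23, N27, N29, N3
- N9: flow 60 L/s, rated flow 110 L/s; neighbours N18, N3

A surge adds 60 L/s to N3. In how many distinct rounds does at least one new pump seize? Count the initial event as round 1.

3

Round 1 — N3 at 150 > 140. N3 seizes.
  N3 sheds 150 L/s to N18, N29, N5, N9: 37 each (2 lost).
    N18: 10+37 = 47 ≤ 70
    N29: 30+37 = 67 ≤ 80
    N5: 60+37 = 97 > 80
    N9: 60+37 = 97 ≤ 110
Round 2 — N5 seizes.
  N5 sheds 97 L/s to N23, N27, N29: 32 each (1 lost).
    N23: 90+32 = 122 ≤ 140
    N27: 80+32 = 112 ≤ 150
    N29: 67+32 = 99 > 80
Round 3 — N29 seizes.
  N29 sheds 99 L/s: no online neighbours, lost.
No further seizures.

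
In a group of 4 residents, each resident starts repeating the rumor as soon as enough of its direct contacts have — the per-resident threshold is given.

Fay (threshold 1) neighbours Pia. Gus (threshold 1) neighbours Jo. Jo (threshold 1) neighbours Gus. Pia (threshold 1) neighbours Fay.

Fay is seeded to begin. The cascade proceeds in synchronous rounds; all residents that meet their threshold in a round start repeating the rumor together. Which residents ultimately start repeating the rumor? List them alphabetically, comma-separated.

Fay, Pia

Round 1 — Fay starts repeating the rumor (initial).
Round 2 — checking thresholds:
  Pia: 1 of 1 neighbours ≥ 1, starts repeating the rumor.
Round 3 — no new spreads; cascade stops.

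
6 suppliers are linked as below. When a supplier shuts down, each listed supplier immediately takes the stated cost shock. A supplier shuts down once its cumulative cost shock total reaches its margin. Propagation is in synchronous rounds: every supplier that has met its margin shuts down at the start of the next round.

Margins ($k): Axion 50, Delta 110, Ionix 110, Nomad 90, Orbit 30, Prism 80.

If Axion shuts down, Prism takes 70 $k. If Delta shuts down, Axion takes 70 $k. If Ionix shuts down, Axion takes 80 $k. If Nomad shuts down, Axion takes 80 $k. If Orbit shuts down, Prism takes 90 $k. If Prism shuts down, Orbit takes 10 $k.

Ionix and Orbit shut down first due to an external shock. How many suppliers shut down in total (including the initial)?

4

Round 1 — Ionix, Orbit shut down (initial).
  Axion: +80 → 80 ≥ 50
  Prism: +90 → 90 ≥ 80
Round 2 — Axion, Prism shut down.
No further shutdowns.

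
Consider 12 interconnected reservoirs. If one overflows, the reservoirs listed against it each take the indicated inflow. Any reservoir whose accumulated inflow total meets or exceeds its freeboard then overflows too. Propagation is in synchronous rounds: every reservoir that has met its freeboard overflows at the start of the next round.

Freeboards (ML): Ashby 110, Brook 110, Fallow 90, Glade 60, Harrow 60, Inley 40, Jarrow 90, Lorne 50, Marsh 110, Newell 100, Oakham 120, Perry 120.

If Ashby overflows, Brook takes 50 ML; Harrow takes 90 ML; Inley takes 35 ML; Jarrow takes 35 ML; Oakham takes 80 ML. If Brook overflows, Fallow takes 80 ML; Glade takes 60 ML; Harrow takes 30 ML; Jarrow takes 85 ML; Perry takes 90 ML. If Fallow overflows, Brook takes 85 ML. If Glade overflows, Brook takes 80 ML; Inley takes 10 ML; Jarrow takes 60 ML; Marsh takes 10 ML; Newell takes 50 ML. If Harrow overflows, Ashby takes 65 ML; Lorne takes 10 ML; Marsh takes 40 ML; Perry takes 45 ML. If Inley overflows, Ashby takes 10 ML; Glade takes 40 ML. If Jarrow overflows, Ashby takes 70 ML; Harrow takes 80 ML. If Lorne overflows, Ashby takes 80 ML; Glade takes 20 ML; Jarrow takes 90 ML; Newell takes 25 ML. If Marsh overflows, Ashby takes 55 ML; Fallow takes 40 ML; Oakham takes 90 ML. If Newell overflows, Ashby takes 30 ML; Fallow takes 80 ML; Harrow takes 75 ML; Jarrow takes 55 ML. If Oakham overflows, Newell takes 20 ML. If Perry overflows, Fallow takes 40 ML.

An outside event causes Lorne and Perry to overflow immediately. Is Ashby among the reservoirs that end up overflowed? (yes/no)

yes

Round 1 — Lorne, Perry overflow (initial).
  Ashby: +80 → 80 < 110
  Fallow: +40 → 40 < 90
  Glade: +20 → 20 < 60
  Jarrow: +90 → 90 ≥ 90
  Newell: +25 → 25 < 100
Round 2 — Jarrow overflows.
  Ashby: +70 → 150 ≥ 110
  Harrow: +80 → 80 ≥ 60
Round 3 — Ashby, Harrow overflow.
  Brook: +50 → 50 < 110
  Inley: +35 → 35 < 40
  Marsh: +40 → 40 < 110
  Oakham: +80 → 80 < 120
No further overflows.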